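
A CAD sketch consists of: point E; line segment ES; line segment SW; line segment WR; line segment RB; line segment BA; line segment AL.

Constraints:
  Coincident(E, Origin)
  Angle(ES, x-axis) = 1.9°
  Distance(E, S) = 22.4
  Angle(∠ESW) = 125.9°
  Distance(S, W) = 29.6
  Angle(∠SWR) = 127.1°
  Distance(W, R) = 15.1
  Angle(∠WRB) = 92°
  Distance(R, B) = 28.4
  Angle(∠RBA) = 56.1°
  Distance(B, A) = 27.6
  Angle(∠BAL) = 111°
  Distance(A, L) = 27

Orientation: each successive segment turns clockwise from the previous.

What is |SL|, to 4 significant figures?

39.54

E is at the origin; ES runs at 1.9° with length 22.4, so S = (22.39, 0.7427). ∠ESW = 125.9° gives SW at -52.20° from the x-axis; with |SW| = 29.6, W = (40.53, -22.65). ∠SWR = 127.1° gives WR at -105.1° from the x-axis; with |WR| = 15.1, R = (36.60, -37.22). ∠WRB = 92.0° gives RB at 166.9° from the x-axis; with |RB| = 28.4, B = (8.935, -30.79). ∠RBA = 56.1° gives BA at 43.00° from the x-axis; with |BA| = 27.6, A = (29.12, -11.96). ∠BAL = 111.0° gives AL at -26.00° from the x-axis; with |AL| = 27.0, L = (53.39, -23.80). Then |SL| = |L − S| = 39.54.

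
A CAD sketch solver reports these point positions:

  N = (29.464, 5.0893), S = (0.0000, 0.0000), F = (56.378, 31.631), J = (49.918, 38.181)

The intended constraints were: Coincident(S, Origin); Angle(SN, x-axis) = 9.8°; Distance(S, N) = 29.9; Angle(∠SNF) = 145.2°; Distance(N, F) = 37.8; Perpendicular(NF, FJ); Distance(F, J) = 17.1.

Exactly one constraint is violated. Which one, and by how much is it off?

Distance(F, J) = 17.1 — off by 7.90.

S = (0.00, 0.00) ✓; SN at 9.800° ✓; |SN| = 29.90 ✓; ∠SNF = 145.2° ✓; |NF| = 37.80 ✓; ∠(NF, FJ) = 90.00° ✓; |FJ| = 9.200 ✗.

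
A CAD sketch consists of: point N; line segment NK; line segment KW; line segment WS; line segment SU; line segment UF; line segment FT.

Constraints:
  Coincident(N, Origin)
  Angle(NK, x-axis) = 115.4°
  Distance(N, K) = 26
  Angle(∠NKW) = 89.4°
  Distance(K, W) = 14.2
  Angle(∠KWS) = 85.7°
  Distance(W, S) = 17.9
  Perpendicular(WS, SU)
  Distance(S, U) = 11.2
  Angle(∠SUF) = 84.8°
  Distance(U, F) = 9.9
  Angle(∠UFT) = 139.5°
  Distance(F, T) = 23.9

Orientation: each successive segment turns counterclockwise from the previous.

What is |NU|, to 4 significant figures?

9.100

∠KWS = 85.7° gives WS at -59.70° from the x-axis; with |WS| = 17.9, S = (-14.88, 1.807). WS is perpendicular to SU, so SU runs at 30.30°; with |SU| = 11.2, U = (-5.214, 7.458). Then |NU| = |U − N| = 9.100.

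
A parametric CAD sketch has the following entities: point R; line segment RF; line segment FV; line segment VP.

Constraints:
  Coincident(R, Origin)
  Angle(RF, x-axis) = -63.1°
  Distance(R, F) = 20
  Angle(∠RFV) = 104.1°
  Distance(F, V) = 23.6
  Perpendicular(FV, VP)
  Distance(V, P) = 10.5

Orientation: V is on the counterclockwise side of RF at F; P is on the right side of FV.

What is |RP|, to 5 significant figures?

41.286

R is at the origin; RF runs at -63.1° with length 20.0, so F = 20.0·(cos -63.1°, sin -63.1°) = (9.0487, -17.836). ∠RFV = 104.1°, so FV runs at -63.1° + (180° − 104.1°) = 12.800° from the x-axis; with |FV| = 23.6, V = F + 23.6·(cos 12.800°, sin 12.800°) = (32.062, -12.607). FV is perpendicular to VP; with |VP| = 10.5 on the right of FV, P = V + 10.5·(0.22155, -0.97515) = (34.388, -22.846). Then |RP| = |P − R| = 41.286.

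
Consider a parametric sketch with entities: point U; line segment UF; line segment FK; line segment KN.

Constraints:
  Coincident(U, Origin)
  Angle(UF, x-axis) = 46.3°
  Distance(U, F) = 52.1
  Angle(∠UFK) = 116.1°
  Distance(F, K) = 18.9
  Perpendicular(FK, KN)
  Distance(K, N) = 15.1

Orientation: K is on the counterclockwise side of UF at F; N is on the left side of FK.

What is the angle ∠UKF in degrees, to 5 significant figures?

48.208°

U is at the origin; UF runs at 46.3° with length 52.1, so F = 52.1·(cos 46.3°, sin 46.3°) = (35.995, 37.667). ∠UFK = 116.1°, so FK runs at 46.3° + (180° − 116.1°) = 110.20° from the x-axis; with |FK| = 18.9, K = F + 18.9·(cos 110.20°, sin 110.20°) = (29.469, 55.404). Then cos ∠UKF = KU·KF / (|KU||KF|), giving 48.208°.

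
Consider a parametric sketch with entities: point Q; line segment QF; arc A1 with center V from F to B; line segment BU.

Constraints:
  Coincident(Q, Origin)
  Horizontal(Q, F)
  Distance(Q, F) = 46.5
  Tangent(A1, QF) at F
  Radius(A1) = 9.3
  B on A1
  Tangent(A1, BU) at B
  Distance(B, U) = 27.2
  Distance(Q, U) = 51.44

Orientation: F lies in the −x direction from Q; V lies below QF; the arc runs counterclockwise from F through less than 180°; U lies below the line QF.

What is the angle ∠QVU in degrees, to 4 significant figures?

80.95°

Q is at the origin; Q and F share the same y with |QF| = 46.5 and F on the −x side, so F = (-46.50, 0.000). A1 meets QF tangentially, so VF is at right angles to QF, so V = F + (0, -9.3) = (-46.50, -9.300). Since VB ⟂ BU (tangency), |VU| = √(9.3² + 27.2²) = 28.75 regardless of where B sits on A1. So U lies on both circle(Q, 51.44) and circle(V, 28.75); the below-QF intersection is U = (-36.50, -36.25). B is the foot of the tangent from U: B = (-53.70, -15.18).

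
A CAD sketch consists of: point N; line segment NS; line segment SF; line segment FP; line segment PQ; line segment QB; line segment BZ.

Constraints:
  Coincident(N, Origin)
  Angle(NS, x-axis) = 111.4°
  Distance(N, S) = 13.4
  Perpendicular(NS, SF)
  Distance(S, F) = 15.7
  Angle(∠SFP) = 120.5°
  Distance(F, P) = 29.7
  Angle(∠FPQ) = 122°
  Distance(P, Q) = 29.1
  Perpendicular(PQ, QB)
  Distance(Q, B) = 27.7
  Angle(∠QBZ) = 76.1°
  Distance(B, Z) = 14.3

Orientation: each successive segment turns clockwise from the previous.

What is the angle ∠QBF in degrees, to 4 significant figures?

86.79°

∠FPQ = 122.0° gives PQ at -96.10° from the x-axis; with |PQ| = 29.1, Q = (30.01, -29.06). PQ ⟂ QB, so QB runs at 173.9°; with |QB| = 27.7, B = (2.465, -26.11). Then cos ∠QBF = BQ·BF / (|BQ||BF|), giving 86.79°.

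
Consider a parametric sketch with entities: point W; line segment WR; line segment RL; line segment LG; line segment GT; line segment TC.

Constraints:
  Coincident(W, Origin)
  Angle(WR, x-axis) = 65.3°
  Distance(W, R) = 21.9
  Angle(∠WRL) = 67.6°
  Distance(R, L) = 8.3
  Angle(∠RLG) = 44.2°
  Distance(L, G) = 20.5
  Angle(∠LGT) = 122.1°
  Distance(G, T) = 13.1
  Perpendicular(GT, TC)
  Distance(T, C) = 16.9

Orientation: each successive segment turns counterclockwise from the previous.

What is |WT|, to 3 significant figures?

28.9

W is at the origin; WR runs at 65.3° with length 21.9, so R = (9.15, 19.9). ∠WRL = 67.6° gives RL at 178° from the x-axis; with |RL| = 8.3, L = (0.858, 20.2). ∠RLG = 44.2° gives LG at -46.5° from the x-axis; with |LG| = 20.5, G = (15.0, 5.36). ∠LGT = 122.1° gives GT at 11.4° from the x-axis; with |GT| = 13.1, T = (27.8, 7.95). Then |WT| = |T − W| = 28.9.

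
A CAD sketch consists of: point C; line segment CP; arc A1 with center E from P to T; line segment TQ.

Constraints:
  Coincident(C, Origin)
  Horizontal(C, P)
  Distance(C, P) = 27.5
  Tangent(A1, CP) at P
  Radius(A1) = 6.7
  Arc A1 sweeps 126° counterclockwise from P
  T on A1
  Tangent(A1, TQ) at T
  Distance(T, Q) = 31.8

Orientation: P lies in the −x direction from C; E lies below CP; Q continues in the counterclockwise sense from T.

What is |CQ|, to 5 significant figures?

39.050

C is at the origin; CP is horizontal with |CP| = 27.5 and P on the −x side, so P = (-27.500, 0.0000). Since A1 is tangent to CP there, EP ⟂ CP, so E = P + (0, -6.7) = (-27.500, -6.7000). On A1, P sits at bearing 90° from E; a 126° counterclockwise sweep puts T at bearing 216°, so T = E + 6.7·(cos 216°, sin 216°) = (-32.920, -10.638). The tangent condition forces ET to be normal to TQ, so TQ runs along (−sin 216°, cos 216°); with |TQ| = 31.8, Q = (-14.229, -36.365). Then |CQ| = |Q − C| = 39.050.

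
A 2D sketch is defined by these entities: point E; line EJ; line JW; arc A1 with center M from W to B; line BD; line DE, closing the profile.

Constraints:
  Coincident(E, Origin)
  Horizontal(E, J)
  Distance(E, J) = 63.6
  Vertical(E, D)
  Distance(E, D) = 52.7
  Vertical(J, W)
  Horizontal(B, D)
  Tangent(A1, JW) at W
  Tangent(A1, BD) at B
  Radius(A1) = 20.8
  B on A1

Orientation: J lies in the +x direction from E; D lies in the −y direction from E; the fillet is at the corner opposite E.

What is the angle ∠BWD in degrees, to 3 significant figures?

26.9°

E is at the origin; EJ is horizontal with |EJ| = 63.6 and J on the +x side, so J = (63.6, 0.00). ED is vertical with |ED| = 52.7 and D on the −y side, so D = (0.00, -52.7). The virtual corner opposite E is at (63.6, -52.7). Since A1 is tangent to JW there, MW ⟂ JW and A1 meets BD tangentially, so MB is at right angles to BD, with radius 20.8, so the center M sits 20.8 in from both sides at M = (42.8, -31.9). That places the tangent points at W = (63.6, -31.9) on JW and B = (42.8, -52.7) on BD. Then cos ∠BWD = WB·WD / (|WB||WD|), giving 26.9°.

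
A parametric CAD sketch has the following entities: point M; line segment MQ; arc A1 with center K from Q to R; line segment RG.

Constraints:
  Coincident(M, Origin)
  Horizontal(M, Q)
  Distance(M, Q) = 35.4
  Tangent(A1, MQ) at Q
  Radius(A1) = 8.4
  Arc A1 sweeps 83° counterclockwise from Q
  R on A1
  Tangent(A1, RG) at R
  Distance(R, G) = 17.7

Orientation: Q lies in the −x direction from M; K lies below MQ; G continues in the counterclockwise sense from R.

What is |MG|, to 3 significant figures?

52.2

On A1, Q sits at bearing 90° from K; an 83° counterclockwise sweep puts R at bearing 173°, so R = K + 8.4·(cos 173°, sin 173°) = (-43.7, -7.38). Since A1 is tangent to RG there, KR ⟂ RG, so RG runs along (−sin 173°, cos 173°); with |RG| = 17.7, G = (-45.9, -24.9). Then |MG| = |G − M| = 52.2.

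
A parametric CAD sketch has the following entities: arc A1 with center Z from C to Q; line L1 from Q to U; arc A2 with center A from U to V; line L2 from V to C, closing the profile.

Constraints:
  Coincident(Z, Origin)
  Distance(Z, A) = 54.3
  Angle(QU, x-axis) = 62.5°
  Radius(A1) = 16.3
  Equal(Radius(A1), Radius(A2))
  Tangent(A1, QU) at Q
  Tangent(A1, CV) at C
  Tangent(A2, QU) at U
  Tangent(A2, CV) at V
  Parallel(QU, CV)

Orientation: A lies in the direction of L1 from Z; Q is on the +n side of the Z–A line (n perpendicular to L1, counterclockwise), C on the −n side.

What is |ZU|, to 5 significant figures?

56.694

Tangency of A1 to both parallel lines with radius 16.3 puts Q and C at Z ± 16.3·n: Q = (-14.458, 7.5265), C = (14.458, -7.5265). Equal radii place U and V the same way about A: U = A + 16.3·n = (10.615, 55.691), V = A − 16.3·n = (39.531, 40.638). Then |ZU| = |U − Z| = 56.694.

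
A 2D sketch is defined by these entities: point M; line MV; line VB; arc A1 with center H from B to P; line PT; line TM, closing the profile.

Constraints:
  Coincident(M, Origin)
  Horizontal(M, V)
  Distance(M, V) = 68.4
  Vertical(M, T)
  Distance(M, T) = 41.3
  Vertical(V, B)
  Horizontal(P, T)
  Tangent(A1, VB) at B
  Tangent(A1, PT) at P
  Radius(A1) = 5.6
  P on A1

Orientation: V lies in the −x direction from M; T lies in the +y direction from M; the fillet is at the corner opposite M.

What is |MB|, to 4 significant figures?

77.16

M is at the origin; MV is horizontal with |MV| = 68.4 and V on the −x side, so V = (-68.40, 0.000). M and T share the same x with |MT| = 41.3 and T on the +y side, so T = (0.000, 41.30). The virtual corner opposite M is at (-68.40, 41.30). Since A1 is tangent to VB there, HB ⟂ VB and the tangent condition forces HP to be normal to PT, with radius 5.6, so the center H sits 5.6 in from both sides at H = (-62.80, 35.70). That places the tangent points at B = (-68.40, 35.70) on VB and P = (-62.80, 41.30) on PT. Then |MB| = |B − M| = 77.16.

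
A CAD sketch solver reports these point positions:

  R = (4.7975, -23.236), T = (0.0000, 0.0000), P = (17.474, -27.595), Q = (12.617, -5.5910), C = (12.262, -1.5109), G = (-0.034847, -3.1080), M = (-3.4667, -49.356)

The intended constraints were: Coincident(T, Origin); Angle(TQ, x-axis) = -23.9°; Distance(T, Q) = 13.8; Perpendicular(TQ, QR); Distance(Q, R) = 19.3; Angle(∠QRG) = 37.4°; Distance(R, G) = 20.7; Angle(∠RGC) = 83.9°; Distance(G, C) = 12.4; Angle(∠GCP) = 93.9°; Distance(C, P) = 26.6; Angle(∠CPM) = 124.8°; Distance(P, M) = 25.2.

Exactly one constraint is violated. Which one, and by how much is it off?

Distance(P, M) = 25.2 — off by 5.00.

T = (0.00, 0.00) ✓; TQ at -23.90° ✓; |TQ| = 13.80 ✓; ∠(TQ, QR) = 90.00° ✓; |QR| = 19.30 ✓; ∠QRG = 37.40° ✓; |RG| = 20.70 ✓; ∠RGC = 83.90° ✓; |GC| = 12.40 ✓; ∠GCP = 93.90° ✓; |CP| = 26.60 ✓; ∠CPM = 124.8° ✓; |PM| = 30.20 ✗.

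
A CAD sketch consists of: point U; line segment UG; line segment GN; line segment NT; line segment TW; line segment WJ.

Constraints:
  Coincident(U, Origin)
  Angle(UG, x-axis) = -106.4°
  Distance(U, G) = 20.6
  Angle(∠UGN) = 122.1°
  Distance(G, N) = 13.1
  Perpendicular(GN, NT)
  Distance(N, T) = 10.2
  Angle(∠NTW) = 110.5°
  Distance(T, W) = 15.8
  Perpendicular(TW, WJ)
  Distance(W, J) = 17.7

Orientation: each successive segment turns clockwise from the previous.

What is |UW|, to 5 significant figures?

9.4055

U is at the origin; UG runs at -106.4° with length 20.6, so G = (-5.8162, -19.762). ∠UGN = 122.1° gives GN at -164.30° from the x-axis; with |GN| = 13.1, N = (-18.427, -23.307). GN is perpendicular to NT, so NT runs at 105.70°; with |NT| = 10.2, T = (-21.188, -13.487). ∠NTW = 110.5° gives TW at 36.200° from the x-axis; with |TW| = 15.8, W = (-8.4376, -4.1557). Then |UW| = |W − U| = 9.4055.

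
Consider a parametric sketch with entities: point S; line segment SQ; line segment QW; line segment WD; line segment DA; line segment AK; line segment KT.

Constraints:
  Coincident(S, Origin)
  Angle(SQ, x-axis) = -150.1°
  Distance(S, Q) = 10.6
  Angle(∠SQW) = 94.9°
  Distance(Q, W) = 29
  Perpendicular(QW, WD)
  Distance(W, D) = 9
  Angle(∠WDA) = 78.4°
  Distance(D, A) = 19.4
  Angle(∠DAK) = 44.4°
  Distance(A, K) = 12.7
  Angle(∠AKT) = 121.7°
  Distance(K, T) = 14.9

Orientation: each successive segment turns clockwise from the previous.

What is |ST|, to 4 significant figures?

35.52

S is at the origin; SQ runs at -150.1° with length 10.6, so Q = (-9.189, -5.284). ∠SQW = 94.9° gives QW at 124.8° from the x-axis; with |QW| = 29.0, W = (-25.74, 18.53). The perpendicularity gives WD at right angles to QW, so WD runs at 34.80°; with |WD| = 9.0, D = (-18.35, 23.67). ∠WDA = 78.4° gives DA at -66.80° from the x-axis; with |DA| = 19.4, A = (-10.71, 5.835). ∠DAK = 44.4° gives AK at 157.6° from the x-axis; with |AK| = 12.7, K = (-22.45, 10.67). ∠AKT = 121.7° gives KT at 99.30° from the x-axis; with |KT| = 14.9, T = (-24.86, 25.38). Then |ST| = |T − S| = 35.52.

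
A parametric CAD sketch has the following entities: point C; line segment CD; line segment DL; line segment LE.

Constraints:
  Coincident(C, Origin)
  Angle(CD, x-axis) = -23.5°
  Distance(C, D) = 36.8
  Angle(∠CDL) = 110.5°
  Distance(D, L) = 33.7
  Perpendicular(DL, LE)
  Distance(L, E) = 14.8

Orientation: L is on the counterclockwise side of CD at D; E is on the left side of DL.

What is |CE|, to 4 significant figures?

50.57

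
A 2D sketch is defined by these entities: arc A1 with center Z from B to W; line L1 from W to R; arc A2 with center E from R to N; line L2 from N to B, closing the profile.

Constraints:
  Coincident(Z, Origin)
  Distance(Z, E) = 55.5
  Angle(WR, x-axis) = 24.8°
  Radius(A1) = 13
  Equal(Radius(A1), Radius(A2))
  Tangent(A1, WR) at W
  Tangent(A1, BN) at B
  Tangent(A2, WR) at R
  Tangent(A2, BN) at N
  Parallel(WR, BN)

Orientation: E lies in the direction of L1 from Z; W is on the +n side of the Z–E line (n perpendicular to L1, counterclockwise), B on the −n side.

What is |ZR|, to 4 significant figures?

57.00

The slot axis is L1's direction at 24.8°, so u = (cos 24.8°, sin 24.8°) = (0.9078, 0.4195) and n = (−sin 24.8°, cos 24.8°) = (-0.4195, 0.9078). Z is at the origin and E lies 55.5 along u from Z, so E = 55.5·u = (50.38, 23.28). Tangency of A1 to both parallel lines with radius 13.0 puts W and B at Z ± 13.0·n: W = (-5.453, 11.80), B = (5.453, -11.80). Equal radii place R and N the same way about E: R = E + 13.0·n = (44.93, 35.08), N = E − 13.0·n = (55.83, 11.48). Then |ZR| = |R − Z| = 57.00.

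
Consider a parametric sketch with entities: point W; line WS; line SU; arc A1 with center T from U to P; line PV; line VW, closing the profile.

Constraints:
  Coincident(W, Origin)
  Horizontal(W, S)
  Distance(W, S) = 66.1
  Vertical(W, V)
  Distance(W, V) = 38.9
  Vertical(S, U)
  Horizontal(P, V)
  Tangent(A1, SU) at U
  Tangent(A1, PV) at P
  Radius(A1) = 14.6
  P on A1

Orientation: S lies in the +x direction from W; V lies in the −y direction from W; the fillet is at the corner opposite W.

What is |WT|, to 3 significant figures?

56.9

W is at the origin; WS is horizontal with |WS| = 66.1 and S on the +x side, so S = (66.1, 0.00). W and V share the same x with |WV| = 38.9 and V on the −y side, so V = (0.00, -38.9). The virtual corner opposite W is at (66.1, -38.9). The tangent condition forces TU to be normal to SU and tangency of A1 to PV means the radius TP is perpendicular to PV, with radius 14.6, so the center T sits 14.6 in from both sides at T = (51.5, -24.3). Then |WT| = |T − W| = 56.9.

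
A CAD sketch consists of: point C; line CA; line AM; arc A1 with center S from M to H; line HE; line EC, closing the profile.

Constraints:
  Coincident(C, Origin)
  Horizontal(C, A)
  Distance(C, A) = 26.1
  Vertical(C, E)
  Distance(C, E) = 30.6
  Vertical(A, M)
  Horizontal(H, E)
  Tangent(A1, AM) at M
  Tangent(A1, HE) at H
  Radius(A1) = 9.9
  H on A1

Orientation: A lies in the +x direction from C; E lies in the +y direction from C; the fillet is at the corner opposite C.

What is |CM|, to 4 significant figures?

33.31

C is at the origin; C and A share the same y with |CA| = 26.1 and A on the +x side, so A = (26.10, 0.000). CE is vertical with |CE| = 30.6 and E on the +y side, so E = (0.000, 30.60). The virtual corner opposite C is at (26.10, 30.60). Since A1 is tangent to AM there, SM ⟂ AM and since A1 is tangent to HE there, SH ⟂ HE, with radius 9.9, so the center S sits 9.9 in from both sides at S = (16.20, 20.70). That places the tangent points at M = (26.10, 20.70) on AM and H = (16.20, 30.60) on HE. Then |CM| = |M − C| = 33.31.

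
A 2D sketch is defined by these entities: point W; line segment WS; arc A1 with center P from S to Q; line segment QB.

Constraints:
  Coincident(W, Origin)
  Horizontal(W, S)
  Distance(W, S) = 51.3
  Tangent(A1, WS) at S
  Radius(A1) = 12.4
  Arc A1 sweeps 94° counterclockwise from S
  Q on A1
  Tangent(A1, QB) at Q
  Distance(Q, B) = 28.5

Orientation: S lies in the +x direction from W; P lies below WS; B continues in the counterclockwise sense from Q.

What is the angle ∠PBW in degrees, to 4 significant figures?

63.97°

On A1, S sits at bearing 90° from P; a 94° counterclockwise sweep puts Q at bearing 184°, so Q = P + 12.4·(cos 184°, sin 184°) = (38.93, -13.26). Since A1 is tangent to QB there, PQ ⟂ QB, so QB runs along (−sin 184°, cos 184°); with |QB| = 28.5, B = (40.92, -41.70). Then cos ∠PBW = BP·BW / (|BP||BW|), giving 63.97°.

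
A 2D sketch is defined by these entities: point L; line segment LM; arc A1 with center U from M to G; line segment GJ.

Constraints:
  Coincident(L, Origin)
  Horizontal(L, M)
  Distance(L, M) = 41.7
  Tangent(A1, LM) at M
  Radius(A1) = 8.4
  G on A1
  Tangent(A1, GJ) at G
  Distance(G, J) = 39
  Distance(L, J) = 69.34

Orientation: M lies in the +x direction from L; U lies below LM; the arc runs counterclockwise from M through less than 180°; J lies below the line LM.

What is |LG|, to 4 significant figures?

36.15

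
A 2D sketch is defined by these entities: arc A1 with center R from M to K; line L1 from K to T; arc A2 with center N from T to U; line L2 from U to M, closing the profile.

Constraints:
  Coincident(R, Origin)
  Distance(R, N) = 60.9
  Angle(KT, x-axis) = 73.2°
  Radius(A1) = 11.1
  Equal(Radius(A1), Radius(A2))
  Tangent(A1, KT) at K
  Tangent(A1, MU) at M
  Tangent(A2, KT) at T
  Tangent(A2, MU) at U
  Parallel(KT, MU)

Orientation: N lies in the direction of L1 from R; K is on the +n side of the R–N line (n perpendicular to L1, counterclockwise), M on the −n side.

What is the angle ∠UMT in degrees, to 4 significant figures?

20.03°

The slot axis is L1's direction at 73.2°, so u = (cos 73.2°, sin 73.2°) = (0.2890, 0.9573) and n = (−sin 73.2°, cos 73.2°) = (-0.9573, 0.2890). R is at the origin and N lies 60.9 along u from R, so N = 60.9·u = (17.60, 58.30). Tangency of A1 to both parallel lines with radius 11.1 puts K and M at R ± 11.1·n: K = (-10.63, 3.208), M = (10.63, -3.208). Equal radii place T and U the same way about N: T = N + 11.1·n = (6.976, 61.51), U = N − 11.1·n = (28.23, 55.09). Then cos ∠UMT = MU·MT / (|MU||MT|), giving 20.03°.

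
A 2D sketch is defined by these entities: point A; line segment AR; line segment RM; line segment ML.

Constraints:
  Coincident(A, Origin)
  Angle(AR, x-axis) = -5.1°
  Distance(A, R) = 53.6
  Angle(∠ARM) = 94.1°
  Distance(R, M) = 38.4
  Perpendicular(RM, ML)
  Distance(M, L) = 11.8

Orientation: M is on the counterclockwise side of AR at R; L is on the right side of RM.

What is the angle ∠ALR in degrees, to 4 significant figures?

40.01°

A is at the origin; AR runs at -5.1° with length 53.6, so R = 53.6·(cos -5.1°, sin -5.1°) = (53.39, -4.765). ∠ARM = 94.1°, so RM runs at -5.1° + (180° − 94.1°) = 80.80° from the x-axis; with |RM| = 38.4, M = R + 38.4·(cos 80.80°, sin 80.80°) = (59.53, 33.14). RM is perpendicular to ML; with |ML| = 11.8 on the right of RM, L = M + 11.8·(0.9871, -0.1599) = (71.18, 31.25). Then cos ∠ALR = LA·LR / (|LA||LR|), giving 40.01°.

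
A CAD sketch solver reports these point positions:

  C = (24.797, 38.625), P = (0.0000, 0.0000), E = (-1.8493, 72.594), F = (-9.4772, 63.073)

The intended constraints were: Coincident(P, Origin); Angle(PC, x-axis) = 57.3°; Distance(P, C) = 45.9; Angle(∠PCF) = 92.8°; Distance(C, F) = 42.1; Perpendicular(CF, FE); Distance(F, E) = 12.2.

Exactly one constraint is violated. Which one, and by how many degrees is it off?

Perpendicular(CF, FE) — off by 3.20°.

P = (0.00, 0.00) ✓; PC at 57.30° ✓; |PC| = 45.90 ✓; ∠PCF = 92.80° ✓; |CF| = 42.10 ✓; ∠(CF, FE) = 93.20° ✗; |FE| = 12.20 ✓.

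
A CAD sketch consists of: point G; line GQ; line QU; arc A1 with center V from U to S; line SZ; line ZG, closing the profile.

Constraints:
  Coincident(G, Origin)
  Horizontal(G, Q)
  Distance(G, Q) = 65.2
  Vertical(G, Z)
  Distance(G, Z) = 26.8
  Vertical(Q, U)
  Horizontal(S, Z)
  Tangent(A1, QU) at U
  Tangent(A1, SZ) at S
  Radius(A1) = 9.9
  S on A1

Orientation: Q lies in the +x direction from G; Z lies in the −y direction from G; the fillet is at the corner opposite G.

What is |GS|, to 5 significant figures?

61.452

G is at the origin; GQ is horizontal with |GQ| = 65.2 and Q on the +x side, so Q = (65.200, 0.0000). GZ is vertical with |GZ| = 26.8 and Z on the −y side, so Z = (0.0000, -26.800). The virtual corner opposite G is at (65.200, -26.800). A1 meets QU tangentially, so VU is at right angles to QU and tangency of A1 to SZ means the radius VS is perpendicular to SZ, with radius 9.9, so the center V sits 9.9 in from both sides at V = (55.300, -16.900). That places the tangent points at U = (65.200, -16.900) on QU and S = (55.300, -26.800) on SZ. Then |GS| = |S − G| = 61.452.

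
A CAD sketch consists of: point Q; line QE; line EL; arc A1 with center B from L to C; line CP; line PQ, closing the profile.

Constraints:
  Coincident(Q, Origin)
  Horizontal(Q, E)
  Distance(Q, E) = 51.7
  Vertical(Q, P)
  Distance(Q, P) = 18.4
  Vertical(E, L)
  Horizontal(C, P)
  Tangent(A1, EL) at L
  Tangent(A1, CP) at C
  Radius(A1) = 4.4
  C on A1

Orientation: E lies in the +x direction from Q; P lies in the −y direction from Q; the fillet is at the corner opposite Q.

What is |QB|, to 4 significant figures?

49.33

Q is at the origin; QE is horizontal with |QE| = 51.7 and E on the +x side, so E = (51.70, 0.000). QP is vertical with |QP| = 18.4 and P on the −y side, so P = (0.000, -18.40). The virtual corner opposite Q is at (51.70, -18.40). A1 meets EL tangentially, so BL is at right angles to EL and the tangent condition forces BC to be normal to CP, with radius 4.4, so the center B sits 4.4 in from both sides at B = (47.30, -14.00). Then |QB| = |B − Q| = 49.33.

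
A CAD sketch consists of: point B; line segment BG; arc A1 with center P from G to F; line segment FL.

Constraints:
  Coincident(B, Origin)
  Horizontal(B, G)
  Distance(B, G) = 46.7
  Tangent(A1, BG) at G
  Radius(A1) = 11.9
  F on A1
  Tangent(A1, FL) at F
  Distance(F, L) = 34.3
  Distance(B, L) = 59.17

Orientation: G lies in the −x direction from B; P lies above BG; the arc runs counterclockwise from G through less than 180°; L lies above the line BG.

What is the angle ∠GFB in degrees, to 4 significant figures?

114.1°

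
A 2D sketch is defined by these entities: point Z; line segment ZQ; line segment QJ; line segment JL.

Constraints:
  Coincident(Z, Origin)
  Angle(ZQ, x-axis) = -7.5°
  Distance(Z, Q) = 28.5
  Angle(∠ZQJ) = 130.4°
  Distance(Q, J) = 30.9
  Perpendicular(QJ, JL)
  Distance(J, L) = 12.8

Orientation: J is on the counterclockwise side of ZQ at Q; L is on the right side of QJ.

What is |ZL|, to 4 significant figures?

60.23

Z is at the origin; ZQ runs at -7.5° with length 28.5, so Q = 28.5·(cos -7.5°, sin -7.5°) = (28.26, -3.720). ∠ZQJ = 130.4°, so QJ runs at -7.5° + (180° − 130.4°) = 42.10° from the x-axis; with |QJ| = 30.9, J = Q + 30.9·(cos 42.10°, sin 42.10°) = (51.18, 17.00). QJ ⟂ JL; with |JL| = 12.8 on the right of QJ, L = J + 12.8·(0.6704, -0.7420) = (59.76, 7.499). Then |ZL| = |L − Z| = 60.23.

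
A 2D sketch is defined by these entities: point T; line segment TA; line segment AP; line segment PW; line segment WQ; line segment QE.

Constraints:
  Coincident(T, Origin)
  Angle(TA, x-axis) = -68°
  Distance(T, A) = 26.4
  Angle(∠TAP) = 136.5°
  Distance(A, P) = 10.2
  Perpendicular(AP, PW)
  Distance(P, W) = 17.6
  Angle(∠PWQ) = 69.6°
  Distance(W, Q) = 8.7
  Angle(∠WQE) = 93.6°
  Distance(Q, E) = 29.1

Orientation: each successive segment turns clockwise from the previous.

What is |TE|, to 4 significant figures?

43.20

∠PWQ = 69.6° gives WQ at 48.10° from the x-axis; with |WQ| = 8.7, Q = (-4.414, -21.04). ∠WQE = 93.6° gives QE at -38.30° from the x-axis; with |QE| = 29.1, E = (18.42, -39.08). Then |TE| = |E − T| = 43.20.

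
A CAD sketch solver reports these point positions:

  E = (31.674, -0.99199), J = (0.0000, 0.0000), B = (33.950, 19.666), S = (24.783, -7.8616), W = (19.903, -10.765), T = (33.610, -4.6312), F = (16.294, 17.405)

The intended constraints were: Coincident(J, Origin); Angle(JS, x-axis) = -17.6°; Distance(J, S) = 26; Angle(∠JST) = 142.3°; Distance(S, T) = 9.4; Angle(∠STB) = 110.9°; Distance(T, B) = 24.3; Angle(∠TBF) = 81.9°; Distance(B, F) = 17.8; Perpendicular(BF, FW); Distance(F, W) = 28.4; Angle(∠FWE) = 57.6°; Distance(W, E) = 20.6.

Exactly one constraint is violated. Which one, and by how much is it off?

Distance(W, E) = 20.6 — off by 5.30.

J = (0.00, 0.00) ✓; JS at -17.60° ✓; |JS| = 26.00 ✓; ∠JST = 142.3° ✓; |ST| = 9.400 ✓; ∠STB = 110.9° ✓; |TB| = 24.30 ✓; ∠TBF = 81.90° ✓; |BF| = 17.80 ✓; ∠(BF, FW) = 90.00° ✓; |FW| = 28.40 ✓; ∠FWE = 57.60° ✓; |WE| = 15.30 ✗.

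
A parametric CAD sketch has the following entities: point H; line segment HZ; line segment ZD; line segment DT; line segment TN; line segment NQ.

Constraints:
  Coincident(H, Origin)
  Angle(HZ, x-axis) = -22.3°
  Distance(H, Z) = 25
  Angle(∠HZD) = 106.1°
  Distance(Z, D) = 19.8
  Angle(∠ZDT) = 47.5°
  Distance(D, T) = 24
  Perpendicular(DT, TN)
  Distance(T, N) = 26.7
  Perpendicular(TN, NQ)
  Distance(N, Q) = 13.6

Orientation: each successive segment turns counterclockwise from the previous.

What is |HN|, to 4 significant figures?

26.03

H is at the origin; HZ runs at -22.3° with length 25.0, so Z = (23.13, -9.486). ∠HZD = 106.1° gives ZD at 51.60° from the x-axis; with |ZD| = 19.8, D = (35.43, 6.031). ∠ZDT = 47.5° gives DT at -175.9° from the x-axis; with |DT| = 24.0, T = (11.49, 4.315). DT ⟂ TN, so TN runs at -85.90°; with |TN| = 26.7, N = (13.40, -22.32). Then |HN| = |N − H| = 26.03.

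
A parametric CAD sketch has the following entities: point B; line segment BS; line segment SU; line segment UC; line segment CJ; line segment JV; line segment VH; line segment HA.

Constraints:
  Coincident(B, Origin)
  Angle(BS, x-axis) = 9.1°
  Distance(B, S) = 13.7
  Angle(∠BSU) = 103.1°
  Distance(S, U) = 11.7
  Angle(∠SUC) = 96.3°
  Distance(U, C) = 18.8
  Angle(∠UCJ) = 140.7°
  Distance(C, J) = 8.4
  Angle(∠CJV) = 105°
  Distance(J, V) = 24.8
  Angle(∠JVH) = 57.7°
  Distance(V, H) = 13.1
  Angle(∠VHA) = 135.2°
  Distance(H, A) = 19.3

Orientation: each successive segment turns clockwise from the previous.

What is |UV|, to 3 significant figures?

31.7

B is at the origin; BS runs at 9.1° with length 13.7, so S = (13.5, 2.17). ∠BSU = 103.1° gives SU at -67.8° from the x-axis; with |SU| = 11.7, U = (17.9, -8.67). ∠SUC = 96.3° gives UC at -152° from the x-axis; with |UC| = 18.8, C = (1.43, -17.6). ∠UCJ = 140.7° gives CJ at 169° from the x-axis; with |CJ| = 8.4, J = (-6.82, -16.1). ∠CJV = 105.0° gives JV at 94.2° from the x-axis; with |JV| = 24.8, V = (-8.64, 8.67). Then |UV| = |V − U| = 31.7.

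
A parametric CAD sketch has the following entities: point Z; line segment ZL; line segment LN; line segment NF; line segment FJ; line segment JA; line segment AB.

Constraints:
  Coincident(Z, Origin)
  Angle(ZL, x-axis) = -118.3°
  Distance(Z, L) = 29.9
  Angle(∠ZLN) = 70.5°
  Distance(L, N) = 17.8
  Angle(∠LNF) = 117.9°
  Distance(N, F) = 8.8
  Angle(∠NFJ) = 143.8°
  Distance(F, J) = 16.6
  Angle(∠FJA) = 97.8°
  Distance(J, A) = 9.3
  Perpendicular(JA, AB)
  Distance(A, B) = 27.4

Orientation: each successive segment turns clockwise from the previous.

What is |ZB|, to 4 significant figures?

31.47

Z is at the origin; ZL runs at -118.3° with length 29.9, so L = (-14.18, -26.33). ∠ZLN = 70.5° gives LN at 132.2° from the x-axis; with |LN| = 17.8, N = (-26.13, -13.14). ∠LNF = 117.9° gives NF at 70.10° from the x-axis; with |NF| = 8.8, F = (-23.14, -4.865). ∠NFJ = 143.8° gives FJ at 33.90° from the x-axis; with |FJ| = 16.6, J = (-9.358, 4.393). ∠FJA = 97.8° gives JA at -48.30° from the x-axis; with |JA| = 9.3, A = (-3.172, -2.551). JA ⟂ AB, so AB runs at -138.3°; with |AB| = 27.4, B = (-23.63, -20.78). Then |ZB| = |B − Z| = 31.47.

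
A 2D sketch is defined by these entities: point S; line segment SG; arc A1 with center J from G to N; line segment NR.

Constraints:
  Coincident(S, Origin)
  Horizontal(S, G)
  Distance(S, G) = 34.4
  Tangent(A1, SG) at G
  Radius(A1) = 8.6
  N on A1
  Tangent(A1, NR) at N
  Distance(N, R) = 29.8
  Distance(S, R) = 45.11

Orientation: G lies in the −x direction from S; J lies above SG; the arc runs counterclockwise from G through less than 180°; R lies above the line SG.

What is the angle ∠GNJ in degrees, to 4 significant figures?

46.37°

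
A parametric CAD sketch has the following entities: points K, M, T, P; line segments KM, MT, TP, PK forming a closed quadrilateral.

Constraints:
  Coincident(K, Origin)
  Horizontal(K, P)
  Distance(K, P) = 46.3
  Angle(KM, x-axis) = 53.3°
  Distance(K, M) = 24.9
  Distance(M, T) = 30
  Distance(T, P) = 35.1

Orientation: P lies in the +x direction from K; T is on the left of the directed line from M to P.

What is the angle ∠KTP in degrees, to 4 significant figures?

58.43°

K is at the origin; KP is horizontal with |KP| = 46.3 and P in +x, so P = (46.3, 0). KM runs at 53.3° with |KM| = 24.9, so M = (14.88, 19.96). T is determined by |MT| = 30.0 and |TP| = 35.1 together: it lies at the intersection of circle(M, 30.0) and circle(P, 35.1). With |MP| = 37.23, the foot of the radical line on MP is 14.15 from M and the perpendicular offset is √(30.0² − 14.15²) = 26.45. Taking the left-of-MP solution: T = (41.01, 34.70).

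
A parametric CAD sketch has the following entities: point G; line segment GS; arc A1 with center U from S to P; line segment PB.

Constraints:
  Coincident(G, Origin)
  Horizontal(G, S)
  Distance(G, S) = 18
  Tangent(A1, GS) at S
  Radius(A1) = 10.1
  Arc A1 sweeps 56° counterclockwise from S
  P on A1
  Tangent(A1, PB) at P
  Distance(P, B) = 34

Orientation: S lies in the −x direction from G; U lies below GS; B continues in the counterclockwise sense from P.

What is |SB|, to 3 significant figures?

42.6

G is at the origin; G and S share the same y with |GS| = 18.0 and S on the −x side, so S = (-18.0, 0.00). Tangency of A1 to GS means the radius US is perpendicular to GS, so U = S + (0, -10.1) = (-18.0, -10.1). On A1, S sits at bearing 90° from U; a 56° counterclockwise sweep puts P at bearing 146°, so P = U + 10.1·(cos 146°, sin 146°) = (-26.4, -4.45). The tangent condition forces UP to be normal to PB, so PB runs along (−sin 146°, cos 146°); with |PB| = 34.0, B = (-45.4, -32.6). Then |SB| = |B − S| = 42.6.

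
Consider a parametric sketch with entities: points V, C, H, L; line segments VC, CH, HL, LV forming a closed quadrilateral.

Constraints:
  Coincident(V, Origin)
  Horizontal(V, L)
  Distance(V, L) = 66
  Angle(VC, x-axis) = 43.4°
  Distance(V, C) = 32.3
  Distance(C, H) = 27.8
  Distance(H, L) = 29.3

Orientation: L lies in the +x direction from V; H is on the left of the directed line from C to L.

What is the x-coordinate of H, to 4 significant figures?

51.10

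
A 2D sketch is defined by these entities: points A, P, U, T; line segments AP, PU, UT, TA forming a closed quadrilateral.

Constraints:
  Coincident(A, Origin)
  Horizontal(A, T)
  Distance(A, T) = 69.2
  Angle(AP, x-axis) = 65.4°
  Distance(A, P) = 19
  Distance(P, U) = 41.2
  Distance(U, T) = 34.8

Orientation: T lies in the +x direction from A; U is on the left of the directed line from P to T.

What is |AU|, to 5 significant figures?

55.154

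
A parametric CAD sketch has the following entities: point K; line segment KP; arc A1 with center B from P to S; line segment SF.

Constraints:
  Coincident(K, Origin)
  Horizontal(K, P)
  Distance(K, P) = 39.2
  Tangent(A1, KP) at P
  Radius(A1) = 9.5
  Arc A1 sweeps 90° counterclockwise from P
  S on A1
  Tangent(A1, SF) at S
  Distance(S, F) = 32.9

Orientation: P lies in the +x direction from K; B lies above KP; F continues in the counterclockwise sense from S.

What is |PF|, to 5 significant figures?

43.451

On A1, P sits at bearing -90° from B; a 90° counterclockwise sweep puts S at bearing 0°, so S = B + 9.5·(cos 0°, sin 0°) = (48.700, 9.5000). Tangency of A1 to SF means the radius BS is perpendicular to SF, so SF runs along (−sin 0°, cos 0°); with |SF| = 32.9, F = (48.700, 42.400). Then |PF| = |F − P| = 43.451.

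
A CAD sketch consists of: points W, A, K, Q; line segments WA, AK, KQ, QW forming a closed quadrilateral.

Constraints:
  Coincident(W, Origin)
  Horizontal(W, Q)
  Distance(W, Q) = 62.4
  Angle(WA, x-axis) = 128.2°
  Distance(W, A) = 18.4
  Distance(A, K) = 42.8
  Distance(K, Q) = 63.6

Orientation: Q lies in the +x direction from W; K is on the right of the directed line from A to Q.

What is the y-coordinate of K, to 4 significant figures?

-25.44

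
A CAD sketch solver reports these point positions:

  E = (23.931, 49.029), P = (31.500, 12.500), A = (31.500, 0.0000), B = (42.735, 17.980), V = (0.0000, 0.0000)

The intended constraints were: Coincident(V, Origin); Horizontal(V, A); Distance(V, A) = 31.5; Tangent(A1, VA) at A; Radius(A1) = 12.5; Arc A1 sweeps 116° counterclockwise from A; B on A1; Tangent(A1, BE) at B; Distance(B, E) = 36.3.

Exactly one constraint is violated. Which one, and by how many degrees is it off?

Tangent(A1, BE) at B — off by 5.20°.

V = (0.00, 0.00) ✓; V.y = 0.00, A.y = 0.00 ✓; |VA| = 31.50 ✓; ∠(PA, AV) = 90.00° ✓; |PA| = 12.50 ✓; bearing(P→B) − bearing(P→A) = 116.0° ✓; |PB| = 12.50 ✓; ∠(PB, BE) = 84.80° ✗; |BE| = 36.30 ✓.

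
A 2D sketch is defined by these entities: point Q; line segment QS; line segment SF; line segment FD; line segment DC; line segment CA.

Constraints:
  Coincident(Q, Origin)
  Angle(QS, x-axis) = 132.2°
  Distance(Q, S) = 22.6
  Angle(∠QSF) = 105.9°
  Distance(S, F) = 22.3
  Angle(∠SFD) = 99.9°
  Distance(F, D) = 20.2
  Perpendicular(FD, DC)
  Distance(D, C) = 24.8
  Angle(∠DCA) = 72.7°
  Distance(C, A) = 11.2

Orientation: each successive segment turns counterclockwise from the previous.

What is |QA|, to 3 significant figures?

12.5

Q is at the origin; QS runs at 132.2° with length 22.6, so S = (-15.2, 16.7). ∠QSF = 105.9° gives SF at -154° from the x-axis; with |SF| = 22.3, F = (-35.2, 6.86). ∠SFD = 99.9° gives FD at -73.6° from the x-axis; with |FD| = 20.2, D = (-29.5, -12.5). FD ⟂ DC, so DC runs at 16.4°; with |DC| = 24.8, C = (-5.68, -5.51). ∠DCA = 72.7° gives CA at 124° from the x-axis; with |CA| = 11.2, A = (-11.9, 3.80). Then |QA| = |A − Q| = 12.5.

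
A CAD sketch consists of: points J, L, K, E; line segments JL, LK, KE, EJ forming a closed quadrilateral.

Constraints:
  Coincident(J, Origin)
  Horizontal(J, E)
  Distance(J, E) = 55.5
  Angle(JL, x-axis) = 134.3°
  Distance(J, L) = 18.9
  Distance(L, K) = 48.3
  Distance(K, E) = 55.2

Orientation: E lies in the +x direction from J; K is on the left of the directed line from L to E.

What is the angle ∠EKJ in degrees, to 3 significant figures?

63.0°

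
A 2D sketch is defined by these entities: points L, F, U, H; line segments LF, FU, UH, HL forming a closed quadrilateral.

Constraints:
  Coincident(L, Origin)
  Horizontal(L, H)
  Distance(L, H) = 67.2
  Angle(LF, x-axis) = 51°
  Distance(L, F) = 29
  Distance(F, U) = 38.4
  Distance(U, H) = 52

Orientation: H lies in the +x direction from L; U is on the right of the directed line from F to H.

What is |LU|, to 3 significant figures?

23.7

L is at the origin; L and H share the same y with |LH| = 67.2 and H in +x, so H = (67.2, 0). LF runs at 51.0° with |LF| = 29.0, so F = (18.3, 22.5). U is determined by |FU| = 38.4 and |UH| = 52.0 together: it lies at the intersection of circle(F, 38.4) and circle(H, 52.0). With |FH| = 53.9, the foot of the radical line on FH is 15.5 from F and the perpendicular offset is √(38.4² − 15.5²) = 35.1. Taking the right-of-FH solution: U = (17.7, -15.9).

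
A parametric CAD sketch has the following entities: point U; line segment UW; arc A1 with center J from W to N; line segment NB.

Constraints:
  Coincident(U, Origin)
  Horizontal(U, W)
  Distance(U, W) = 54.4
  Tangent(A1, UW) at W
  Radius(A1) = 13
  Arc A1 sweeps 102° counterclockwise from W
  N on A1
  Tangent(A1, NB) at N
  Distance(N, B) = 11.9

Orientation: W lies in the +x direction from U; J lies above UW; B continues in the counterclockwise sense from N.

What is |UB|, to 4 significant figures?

70.19

U is at the origin; U and W share the same y with |UW| = 54.4 and W on the +x side, so W = (54.40, 0.000). Since A1 is tangent to UW there, JW ⟂ UW, so J = W + (0, 13) = (54.40, 13.00). On A1, W sits at bearing -90° from J; a 102° counterclockwise sweep puts N at bearing 12°, so N = J + 13.0·(cos 12°, sin 12°) = (67.12, 15.70). Since A1 is tangent to NB there, JN ⟂ NB, so NB runs along (−sin 12°, cos 12°); with |NB| = 11.9, B = (64.64, 27.34). Then |UB| = |B − U| = 70.19.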